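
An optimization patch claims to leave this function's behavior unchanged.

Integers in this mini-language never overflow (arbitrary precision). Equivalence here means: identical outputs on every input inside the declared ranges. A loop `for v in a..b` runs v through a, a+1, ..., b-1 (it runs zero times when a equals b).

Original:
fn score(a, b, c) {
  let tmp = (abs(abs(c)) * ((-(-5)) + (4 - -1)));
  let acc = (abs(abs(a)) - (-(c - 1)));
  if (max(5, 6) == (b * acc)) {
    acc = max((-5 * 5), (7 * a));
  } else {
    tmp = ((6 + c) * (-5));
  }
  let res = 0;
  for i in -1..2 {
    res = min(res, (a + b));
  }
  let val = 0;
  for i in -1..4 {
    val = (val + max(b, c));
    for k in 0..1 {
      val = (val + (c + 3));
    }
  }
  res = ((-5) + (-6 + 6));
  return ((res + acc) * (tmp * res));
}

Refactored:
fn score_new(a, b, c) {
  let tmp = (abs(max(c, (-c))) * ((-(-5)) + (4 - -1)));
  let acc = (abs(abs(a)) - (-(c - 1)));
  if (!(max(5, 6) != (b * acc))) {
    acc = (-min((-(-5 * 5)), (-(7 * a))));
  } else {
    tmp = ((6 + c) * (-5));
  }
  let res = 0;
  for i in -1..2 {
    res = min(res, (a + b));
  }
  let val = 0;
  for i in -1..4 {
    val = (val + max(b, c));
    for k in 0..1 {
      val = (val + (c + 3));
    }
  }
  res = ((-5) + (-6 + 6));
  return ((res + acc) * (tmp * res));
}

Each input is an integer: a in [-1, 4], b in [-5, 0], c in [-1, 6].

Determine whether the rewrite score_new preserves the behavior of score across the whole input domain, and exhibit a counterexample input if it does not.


This is a faithful refactor — comparison usage differs; and min/max/abs usage differs; and boolean connective usage differs, but the computed results match everywhere.
Spot check at a=3, b=-5, c=6 — score: tmp = 60; acc = 8; (max(5, 6) == (b * acc)) -> false; tmp = -60; res = 0; [i=-1]; res = -2; [i=0]; res = -2; [i=1]; res = -2; val = 0; [i=-1]; val = 6; [k=0]; val = 15; [i=0]; val = 21; [k=0]; val = 30; [i=1]; val = 36; [k=0]; val = 45; [i=2]; val = 51; [k=0]; val = 60; [i=3]; val = 66; [k=0]; val = 75; res = -5; return 900. score_new: tmp = 60; acc = 8; (!(max(5, 6) != (b * acc))) -> false; tmp = -60; res = 0; [i=-1]; res = -2; [i=0]; res = -2; [i=1]; res = -2; val = 0; [i=-1]; val = 6; [k=0]; val = 15; [i=0]; val = 21; [k=0]; val = 30; [i=1]; val = 36; [k=0]; val = 45; [i=2]; val = 51; [k=0]; val = 60; [i=3]; val = 66; [k=0]; val = 75; res = -5; return 900. Both give 900.
An exhaustive pass over the 288 declared inputs shows identical outputs.
verdict: equivalent


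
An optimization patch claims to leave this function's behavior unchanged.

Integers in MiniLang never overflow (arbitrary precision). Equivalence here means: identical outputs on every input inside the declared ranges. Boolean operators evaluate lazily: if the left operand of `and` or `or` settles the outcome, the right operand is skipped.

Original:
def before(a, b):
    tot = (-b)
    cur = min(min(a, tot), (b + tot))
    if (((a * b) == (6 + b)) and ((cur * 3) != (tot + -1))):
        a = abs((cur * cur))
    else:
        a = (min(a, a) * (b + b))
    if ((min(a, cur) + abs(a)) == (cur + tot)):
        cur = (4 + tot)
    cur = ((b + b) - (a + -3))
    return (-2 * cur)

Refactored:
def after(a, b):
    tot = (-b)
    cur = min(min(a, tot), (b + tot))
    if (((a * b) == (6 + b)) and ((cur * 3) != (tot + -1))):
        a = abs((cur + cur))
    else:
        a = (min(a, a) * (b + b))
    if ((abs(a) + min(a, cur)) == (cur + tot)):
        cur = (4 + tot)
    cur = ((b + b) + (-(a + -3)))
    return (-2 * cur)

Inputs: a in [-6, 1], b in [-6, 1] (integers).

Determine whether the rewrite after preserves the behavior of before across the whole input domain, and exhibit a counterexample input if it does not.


These are not equivalent — on a=-5, b=-1 the outputs split (48 vs 18).
before: tot=1, then cur=-5, then (((a * b) == (6 + b)) and ((cur * 3) != (tot + -1))) is true, then a=25, then ((min(a, cur) + abs(a)) == (cur + tot)) is false, then cur=-24, then returns 48
after: tot=1, then cur=-5, then (((a * b) == (6 + b)) and ((cur * 3) != (tot + -1))) is true, then a=10, then ((abs(a) + min(a, cur)) == (cur + tot)) is false, then cur=-9, then returns 18
verdict: not equivalent; witness: a=-5, b=-1


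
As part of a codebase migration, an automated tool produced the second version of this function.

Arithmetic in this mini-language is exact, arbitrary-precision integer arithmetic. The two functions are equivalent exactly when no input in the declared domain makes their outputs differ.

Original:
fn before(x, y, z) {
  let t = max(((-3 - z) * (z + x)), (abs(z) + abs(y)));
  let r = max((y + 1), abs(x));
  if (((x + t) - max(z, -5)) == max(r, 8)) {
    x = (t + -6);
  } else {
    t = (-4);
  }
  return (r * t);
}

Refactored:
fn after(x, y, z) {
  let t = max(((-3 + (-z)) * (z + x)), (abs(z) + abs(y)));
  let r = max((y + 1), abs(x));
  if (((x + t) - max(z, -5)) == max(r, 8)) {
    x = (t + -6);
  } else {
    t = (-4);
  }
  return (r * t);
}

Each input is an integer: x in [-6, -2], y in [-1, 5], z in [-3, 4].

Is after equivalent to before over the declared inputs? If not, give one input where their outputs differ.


Side by side, the visible changes include: arithmetic usage differs.
Spot check at x=-2, y=1, z=4 — before: t becomes 5; next r becomes 2; next (((x + t) - max(z, -5)) == max(r, 8)) evaluates to false; next t becomes -4; next final value -8. after: t becomes 5; next r becomes 2; next (((x + t) - max(z, -5)) == max(r, 8)) evaluates to false; next t becomes -4; next final value -8. Both give -8.
Checked all 280 inputs in the declared domain: the outputs agree on every one.
verdict: equivalent


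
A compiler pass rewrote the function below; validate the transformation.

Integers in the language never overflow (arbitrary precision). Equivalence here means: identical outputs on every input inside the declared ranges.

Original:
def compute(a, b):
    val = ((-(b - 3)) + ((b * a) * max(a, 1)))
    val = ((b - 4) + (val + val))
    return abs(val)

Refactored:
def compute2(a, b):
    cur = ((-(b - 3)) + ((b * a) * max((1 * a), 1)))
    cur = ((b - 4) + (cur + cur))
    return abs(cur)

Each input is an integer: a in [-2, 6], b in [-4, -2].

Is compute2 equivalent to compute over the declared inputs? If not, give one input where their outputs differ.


Changes here: arithmetic usage differs; also local variable names differ; also constant usage differs; the full 27-point sweep finds no disagreement.
verdict: equivalent


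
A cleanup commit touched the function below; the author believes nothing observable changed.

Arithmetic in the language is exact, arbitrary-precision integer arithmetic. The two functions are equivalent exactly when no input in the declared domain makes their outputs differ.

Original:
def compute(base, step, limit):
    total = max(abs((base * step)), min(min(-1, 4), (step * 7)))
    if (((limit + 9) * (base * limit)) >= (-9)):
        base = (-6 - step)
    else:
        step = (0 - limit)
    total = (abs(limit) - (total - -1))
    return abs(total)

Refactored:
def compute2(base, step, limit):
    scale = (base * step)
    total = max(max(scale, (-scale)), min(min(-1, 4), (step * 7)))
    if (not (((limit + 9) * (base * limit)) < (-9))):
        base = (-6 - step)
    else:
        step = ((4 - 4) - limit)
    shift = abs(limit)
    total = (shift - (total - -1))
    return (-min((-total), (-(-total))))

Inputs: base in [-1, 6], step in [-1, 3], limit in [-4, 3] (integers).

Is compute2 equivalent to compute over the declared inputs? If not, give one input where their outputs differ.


This is a faithful refactor — local variable names differ; also arithmetic usage differs; also statement counts differ; also comparison usage differs; also constant usage differs; also boolean connective usage differs; also min/max/abs usage differs, but the computed results match everywhere.
As a probe, take base=1, step=2, limit=0: compute runs total := 2 | (((limit + 9) * (base * limit)) >= (-9)): true | base := -8 | total := -3 | result 3; compute2 runs scale := 2 | total := 2 | (not (((limit + 9) * (base * limit)) < (-9))): true | base := -8 | shift := 0 | total := -3 | result 3; both end at 3.
Across all 320 domain points the two functions coincide.
verdict: equivalent


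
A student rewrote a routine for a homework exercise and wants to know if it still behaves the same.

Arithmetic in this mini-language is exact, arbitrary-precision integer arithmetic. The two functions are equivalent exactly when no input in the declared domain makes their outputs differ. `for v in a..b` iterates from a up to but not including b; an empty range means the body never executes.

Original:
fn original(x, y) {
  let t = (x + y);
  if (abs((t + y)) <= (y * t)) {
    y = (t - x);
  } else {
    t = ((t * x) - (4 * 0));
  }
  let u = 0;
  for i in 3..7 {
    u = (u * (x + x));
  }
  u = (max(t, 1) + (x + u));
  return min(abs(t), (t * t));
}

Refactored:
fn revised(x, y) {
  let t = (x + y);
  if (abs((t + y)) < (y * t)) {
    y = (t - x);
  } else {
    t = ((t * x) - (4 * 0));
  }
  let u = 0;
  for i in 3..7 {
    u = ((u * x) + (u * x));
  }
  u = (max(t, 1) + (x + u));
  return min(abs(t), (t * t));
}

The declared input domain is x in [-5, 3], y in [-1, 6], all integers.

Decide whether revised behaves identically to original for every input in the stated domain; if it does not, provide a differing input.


x=0, y=2 yields 2 from original but 0 from revised.
verdict: not equivalent; witness: x=0, y=2


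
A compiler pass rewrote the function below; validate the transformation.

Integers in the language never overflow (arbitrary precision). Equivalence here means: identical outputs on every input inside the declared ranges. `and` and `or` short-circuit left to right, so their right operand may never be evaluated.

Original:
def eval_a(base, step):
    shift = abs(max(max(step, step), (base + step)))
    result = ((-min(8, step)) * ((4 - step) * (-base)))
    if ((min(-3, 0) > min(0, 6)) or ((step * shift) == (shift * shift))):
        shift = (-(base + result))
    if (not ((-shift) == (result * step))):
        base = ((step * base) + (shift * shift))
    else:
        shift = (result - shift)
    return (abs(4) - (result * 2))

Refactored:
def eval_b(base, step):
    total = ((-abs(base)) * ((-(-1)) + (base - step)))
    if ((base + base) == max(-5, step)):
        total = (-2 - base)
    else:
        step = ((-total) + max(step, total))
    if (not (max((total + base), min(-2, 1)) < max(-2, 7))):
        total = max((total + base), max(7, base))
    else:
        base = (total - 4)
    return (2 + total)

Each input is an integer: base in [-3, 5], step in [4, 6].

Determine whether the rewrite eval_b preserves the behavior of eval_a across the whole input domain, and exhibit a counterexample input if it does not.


Input base=-3, step=4: 4 from eval_a versus 17 from eval_b.
verdict: not equivalent; witness: base=-3, step=4


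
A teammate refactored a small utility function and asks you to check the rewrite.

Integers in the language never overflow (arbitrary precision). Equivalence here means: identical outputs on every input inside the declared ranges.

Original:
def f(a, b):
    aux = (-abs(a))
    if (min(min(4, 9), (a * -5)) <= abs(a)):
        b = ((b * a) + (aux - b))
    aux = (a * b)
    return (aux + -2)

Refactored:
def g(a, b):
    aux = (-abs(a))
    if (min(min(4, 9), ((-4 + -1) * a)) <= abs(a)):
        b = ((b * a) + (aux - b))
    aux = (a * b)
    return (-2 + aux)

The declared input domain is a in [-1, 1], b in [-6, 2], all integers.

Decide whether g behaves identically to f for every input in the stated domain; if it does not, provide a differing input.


This is a faithful refactor — arithmetic usage differs, and constant usage differs, but the computed results match everywhere.
Spot check at a=-1, b=-6 — f: aux=-1, then (min(min(4, 9), (a * -5)) <= abs(a)) is false, then aux=6, then returns 4. g: aux=-1, then (min(min(4, 9), ((-4 + -1) * a)) <= abs(a)) is false, then aux=6, then returns 4. Both give 4.
Checked all 27 inputs in the declared domain: the outputs agree on every one.
verdict: equivalent


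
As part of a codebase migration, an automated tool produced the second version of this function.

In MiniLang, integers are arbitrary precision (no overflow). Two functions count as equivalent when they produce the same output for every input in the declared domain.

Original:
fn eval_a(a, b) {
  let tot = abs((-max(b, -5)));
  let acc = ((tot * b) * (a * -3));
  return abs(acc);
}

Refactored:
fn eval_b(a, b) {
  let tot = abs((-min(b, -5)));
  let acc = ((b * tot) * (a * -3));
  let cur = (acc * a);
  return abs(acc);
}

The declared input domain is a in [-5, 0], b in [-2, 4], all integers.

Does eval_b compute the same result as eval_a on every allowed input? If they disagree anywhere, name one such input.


Run the pair on a=-5, b=-2.
eval_a: tot := 2 | acc := -60 | result 60
eval_b: tot := 5 | acc := -150 | cur := 750 | result 150
60 vs 150 — the two versions disagree here.
verdict: not equivalent; witness: a=-5, b=-2


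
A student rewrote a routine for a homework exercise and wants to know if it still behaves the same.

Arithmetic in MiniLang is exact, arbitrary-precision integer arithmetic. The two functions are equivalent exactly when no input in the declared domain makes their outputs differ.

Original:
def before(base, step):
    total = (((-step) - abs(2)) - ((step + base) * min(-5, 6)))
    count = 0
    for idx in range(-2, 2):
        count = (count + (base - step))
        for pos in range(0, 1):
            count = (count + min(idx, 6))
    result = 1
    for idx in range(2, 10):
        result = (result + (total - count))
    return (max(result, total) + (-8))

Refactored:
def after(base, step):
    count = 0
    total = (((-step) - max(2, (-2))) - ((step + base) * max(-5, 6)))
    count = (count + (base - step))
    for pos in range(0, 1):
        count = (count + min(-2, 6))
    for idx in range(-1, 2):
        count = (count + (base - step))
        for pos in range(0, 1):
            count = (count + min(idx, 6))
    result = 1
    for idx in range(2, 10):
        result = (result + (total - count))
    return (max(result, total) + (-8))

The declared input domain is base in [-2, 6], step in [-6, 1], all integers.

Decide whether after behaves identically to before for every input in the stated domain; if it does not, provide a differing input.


Run the pair on base=-2, step=-6.
before: total := -36 | count := 0 | iter idx=-2: | count := 4 | iter pos=0: | count := 2 | iter idx=-1: | count := 6 | iter pos=0: | count := 5 | iter idx=0: | count := 9 | iter pos=0: | count := 9 | iter idx=1: | count := 13 | iter pos=0: | count := 14 | result := 1 | iter idx=2: | result := -49 | iter idx=3: | result := -99 | iter idx=4: | result := -149 | iter idx=5: | result := -199 | iter idx=6: | result := -249 | iter idx=7: | result := -299 | iter idx=8: | result := -349 | iter idx=9: | result := -399 | result -44
after: count := 0 | total := 52 | count := 4 | iter pos=0: | count := 2 | iter idx=-1: | count := 6 | iter pos=0: | count := 5 | iter idx=0: | count := 9 | iter pos=0: | count := 9 | iter idx=1: | count := 13 | iter pos=0: | count := 14 | result := 1 | iter idx=2: | result := 39 | iter idx=3: | result := 77 | iter idx=4: | result := 115 | iter idx=5: | result := 153 | iter idx=6: | result := 191 | iter idx=7: | result := 229 | iter idx=8: | result := 267 | iter idx=9: | result := 305 | result 297
-44 and 297 differ, so these are not the same function on this domain.
verdict: not equivalent; witness: base=-2, step=-6


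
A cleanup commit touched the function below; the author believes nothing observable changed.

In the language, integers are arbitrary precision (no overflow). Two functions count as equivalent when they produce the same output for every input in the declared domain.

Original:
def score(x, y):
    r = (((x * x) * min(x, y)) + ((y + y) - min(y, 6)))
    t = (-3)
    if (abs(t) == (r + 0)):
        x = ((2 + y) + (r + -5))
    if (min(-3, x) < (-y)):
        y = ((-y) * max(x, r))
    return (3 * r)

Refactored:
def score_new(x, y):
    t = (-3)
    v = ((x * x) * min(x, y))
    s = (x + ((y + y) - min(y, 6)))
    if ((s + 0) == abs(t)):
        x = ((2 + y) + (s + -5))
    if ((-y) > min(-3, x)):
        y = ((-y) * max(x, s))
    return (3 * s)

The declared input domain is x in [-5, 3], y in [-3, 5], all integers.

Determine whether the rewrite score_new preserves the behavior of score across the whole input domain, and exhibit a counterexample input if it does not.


Not equivalent: x=-5, y=-3 separates them (-384 vs -24).
score: r = -128; t = -3; (abs(t) == (r + 0)) -> false; (min(-3, x) < (-y)) -> true; y = -15; return -384
score_new: t = -3; v = -125; s = -8; ((s + 0) == abs(t)) -> false; ((-y) > min(-3, x)) -> true; y = -15; return -24
verdict: not equivalent; witness: x=-5, y=-3


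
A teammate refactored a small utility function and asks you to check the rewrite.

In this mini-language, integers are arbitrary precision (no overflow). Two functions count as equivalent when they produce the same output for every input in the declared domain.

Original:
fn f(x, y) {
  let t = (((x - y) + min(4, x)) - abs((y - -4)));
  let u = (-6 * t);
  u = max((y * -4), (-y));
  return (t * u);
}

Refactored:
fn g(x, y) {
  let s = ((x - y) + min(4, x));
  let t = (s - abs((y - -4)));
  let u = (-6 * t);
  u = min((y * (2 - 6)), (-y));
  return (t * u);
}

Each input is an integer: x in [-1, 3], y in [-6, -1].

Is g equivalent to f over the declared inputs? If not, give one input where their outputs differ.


The rewrite breaks on x=-1, y=-6, where the results are 48 and 12.
f: t = 2; u = -12; u = 24; return 48
g: s = 4; t = 2; u = -12; u = 6; return 12
verdict: not equivalent; witness: x=-1, y=-6


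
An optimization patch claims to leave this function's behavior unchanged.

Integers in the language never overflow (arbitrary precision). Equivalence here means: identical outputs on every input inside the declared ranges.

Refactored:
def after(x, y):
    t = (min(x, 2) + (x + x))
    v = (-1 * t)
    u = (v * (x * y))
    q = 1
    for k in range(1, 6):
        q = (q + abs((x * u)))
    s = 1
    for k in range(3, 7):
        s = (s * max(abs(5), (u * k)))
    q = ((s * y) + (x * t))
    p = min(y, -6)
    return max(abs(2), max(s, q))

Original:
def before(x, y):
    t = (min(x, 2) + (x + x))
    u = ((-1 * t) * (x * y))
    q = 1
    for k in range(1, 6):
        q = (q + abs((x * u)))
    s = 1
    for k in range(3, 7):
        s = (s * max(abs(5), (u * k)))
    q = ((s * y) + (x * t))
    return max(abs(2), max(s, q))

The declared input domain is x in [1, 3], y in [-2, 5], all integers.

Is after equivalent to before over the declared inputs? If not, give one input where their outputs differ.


Equivalent — the differences include local variable names differ, plus statement counts differ, plus min/max/abs usage differs, plus constant usage differs, yet no declared input distinguishes the two.
As a probe, take x=2, y=3: before runs t=6, then u=-36, then q=1, then (k=1), then q=73, then (k=2), then q=145, then (k=3), then q=217, then (k=4), then q=289, then (k=5), then q=361, then s=1, then (k=3), then s=5, then (k=4), then s=25, then (k=5), then s=125, then (k=6), then s=625, then q=1887, then returns 1887; after runs t=6, then v=-6, then u=-36, then q=1, then (k=1), then q=73, then (k=2), then q=145, then (k=3), then q=217, then (k=4), then q=289, then (k=5), then q=361, then s=1, then (k=3), then s=5, then (k=4), then s=25, then (k=5), then s=125, then (k=6), then s=625, then q=1887, then p=-6, then returns 1887; both end at 1887.
Sweeping the whole domain (24 inputs) finds no disagreement.
verdict: equivalent


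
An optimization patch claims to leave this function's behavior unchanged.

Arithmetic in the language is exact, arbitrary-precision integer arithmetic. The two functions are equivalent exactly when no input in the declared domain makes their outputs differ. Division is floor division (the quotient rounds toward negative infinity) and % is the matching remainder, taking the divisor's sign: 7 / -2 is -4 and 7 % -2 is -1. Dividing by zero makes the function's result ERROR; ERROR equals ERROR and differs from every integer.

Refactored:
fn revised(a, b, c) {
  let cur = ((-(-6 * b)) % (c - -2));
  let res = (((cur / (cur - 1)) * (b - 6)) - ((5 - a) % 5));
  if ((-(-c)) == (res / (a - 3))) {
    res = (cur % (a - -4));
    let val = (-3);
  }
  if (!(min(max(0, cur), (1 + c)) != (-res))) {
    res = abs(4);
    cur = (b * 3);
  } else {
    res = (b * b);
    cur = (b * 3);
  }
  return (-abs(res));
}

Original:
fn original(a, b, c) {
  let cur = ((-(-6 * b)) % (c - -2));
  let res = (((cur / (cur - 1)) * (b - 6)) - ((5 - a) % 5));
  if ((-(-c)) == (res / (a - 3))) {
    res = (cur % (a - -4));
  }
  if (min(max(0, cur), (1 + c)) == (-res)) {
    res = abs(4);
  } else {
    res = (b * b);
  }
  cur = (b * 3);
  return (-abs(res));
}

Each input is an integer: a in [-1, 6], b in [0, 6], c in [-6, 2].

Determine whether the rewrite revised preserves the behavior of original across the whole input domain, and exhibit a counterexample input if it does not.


Behavior is preserved: although statement counts differ; and constant usage differs; and boolean connective usage differs; and local variable names differ; and comparison usage differs; and arithmetic usage differs, the outputs never diverge.
As a probe, take a=3, b=5, c=-4: original runs cur := 0 | res := -2 | divide-by-zero, output ERROR; revised runs cur := 0 | res := -2 | divide-by-zero, output ERROR; both end at ERROR.
Sweeping the whole domain (504 inputs) finds no disagreement.
verdict: equivalent


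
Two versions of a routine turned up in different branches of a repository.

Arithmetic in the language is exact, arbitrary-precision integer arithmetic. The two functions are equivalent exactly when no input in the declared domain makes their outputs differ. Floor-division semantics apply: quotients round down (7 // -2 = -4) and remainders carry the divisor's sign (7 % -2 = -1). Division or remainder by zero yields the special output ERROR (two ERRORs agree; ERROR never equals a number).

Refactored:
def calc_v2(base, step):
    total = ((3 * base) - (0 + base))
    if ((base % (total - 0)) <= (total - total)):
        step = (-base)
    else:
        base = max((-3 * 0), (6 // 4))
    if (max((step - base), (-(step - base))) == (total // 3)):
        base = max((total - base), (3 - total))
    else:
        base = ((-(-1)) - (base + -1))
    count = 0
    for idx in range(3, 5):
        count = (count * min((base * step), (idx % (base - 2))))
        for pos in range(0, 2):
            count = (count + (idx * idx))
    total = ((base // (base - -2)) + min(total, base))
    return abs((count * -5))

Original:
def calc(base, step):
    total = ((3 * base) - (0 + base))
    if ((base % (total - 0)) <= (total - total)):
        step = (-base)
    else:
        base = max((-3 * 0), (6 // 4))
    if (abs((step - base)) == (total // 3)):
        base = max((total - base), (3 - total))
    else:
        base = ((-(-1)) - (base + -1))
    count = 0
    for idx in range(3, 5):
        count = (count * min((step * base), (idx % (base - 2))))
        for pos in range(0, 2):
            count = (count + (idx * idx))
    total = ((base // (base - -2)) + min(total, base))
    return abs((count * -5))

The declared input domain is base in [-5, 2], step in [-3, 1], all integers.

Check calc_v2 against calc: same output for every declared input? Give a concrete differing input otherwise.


The two versions differ — the changes include min/max/abs usage differs; arithmetic usage differs.
Spot check at base=-1, step=1 — calc: total=-2, then ((base % (total - 0)) <= (total - total)) is true, then step=1, then (abs((step - base)) == (total // 3)) is false, then base=3, then count=0, then (idx=3), then count=0, then (pos=0), then count=9, then (pos=1), then count=18, then (idx=4), then count=0, then (pos=0), then count=16, then (pos=1), then count=32, then total=-2, then returns 160. calc_v2: total=-2, then ((base % (total - 0)) <= (total - total)) is true, then step=1, then (max((step - base), (-(step - base))) == (total // 3)) is false, then base=3, then count=0, then (idx=3), then count=0, then (pos=0), then count=9, then (pos=1), then count=18, then (idx=4), then count=0, then (pos=0), then count=16, then (pos=1), then count=32, then total=-2, then returns 160. Both give 160.
Checked all 40 inputs in the declared domain: the outputs agree on every one.
verdict: equivalent


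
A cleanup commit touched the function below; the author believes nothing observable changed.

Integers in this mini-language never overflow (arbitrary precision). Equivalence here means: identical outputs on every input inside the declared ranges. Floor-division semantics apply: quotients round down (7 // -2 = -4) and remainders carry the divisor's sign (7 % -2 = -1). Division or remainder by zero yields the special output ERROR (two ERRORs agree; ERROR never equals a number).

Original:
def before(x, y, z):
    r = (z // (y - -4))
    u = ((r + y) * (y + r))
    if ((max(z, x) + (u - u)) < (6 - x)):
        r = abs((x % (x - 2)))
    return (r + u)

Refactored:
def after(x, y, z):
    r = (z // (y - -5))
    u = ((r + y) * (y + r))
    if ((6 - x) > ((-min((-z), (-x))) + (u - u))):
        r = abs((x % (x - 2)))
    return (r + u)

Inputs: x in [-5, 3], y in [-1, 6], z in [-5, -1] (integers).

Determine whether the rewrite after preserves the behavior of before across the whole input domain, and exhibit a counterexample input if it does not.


At x=-5, y=-1, z=-4: before gives 14, after gives 9.
verdict: not equivalent; witness: x=-5, y=-1, z=-4


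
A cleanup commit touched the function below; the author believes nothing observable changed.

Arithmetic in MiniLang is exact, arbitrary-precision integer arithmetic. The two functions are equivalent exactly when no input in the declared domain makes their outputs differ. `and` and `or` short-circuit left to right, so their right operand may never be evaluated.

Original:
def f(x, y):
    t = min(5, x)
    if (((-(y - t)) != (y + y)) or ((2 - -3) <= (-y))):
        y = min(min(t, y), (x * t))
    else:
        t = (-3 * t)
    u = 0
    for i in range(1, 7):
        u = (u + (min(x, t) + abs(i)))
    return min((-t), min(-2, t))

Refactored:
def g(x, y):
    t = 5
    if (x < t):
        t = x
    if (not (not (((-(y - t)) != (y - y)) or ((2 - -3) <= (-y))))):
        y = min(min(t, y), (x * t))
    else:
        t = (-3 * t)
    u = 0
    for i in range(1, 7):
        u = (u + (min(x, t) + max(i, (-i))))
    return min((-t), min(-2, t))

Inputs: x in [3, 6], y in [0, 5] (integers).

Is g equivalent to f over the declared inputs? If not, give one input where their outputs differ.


There is a counterexample at x=3, y=1: -9 on one side, -3 on the other.
f: t := 3 | (((-(y - t)) != (y + y)) or ((2 - -3) <= (-y))): false | t := -9 | u := 0 | iter i=1: | u := -8 | iter i=2: | u := -15 | iter i=3: | u := -21 | iter i=4: | u := -26 | iter i=5: | u := -30 | iter i=6: | u := -33 | result -9
g: t := 5 | (x < t): true | t := 3 | (not (not (((-(y - t)) != (y - y)) or ((2 - -3) <= (-y))))): true | y := 1 | u := 0 | iter i=1: | u := 4 | iter i=2: | u := 9 | iter i=3: | u := 15 | iter i=4: | u := 22 | iter i=5: | u := 30 | iter i=6: | u := 39 | result -3
verdict: not equivalent; witness: x=3, y=1


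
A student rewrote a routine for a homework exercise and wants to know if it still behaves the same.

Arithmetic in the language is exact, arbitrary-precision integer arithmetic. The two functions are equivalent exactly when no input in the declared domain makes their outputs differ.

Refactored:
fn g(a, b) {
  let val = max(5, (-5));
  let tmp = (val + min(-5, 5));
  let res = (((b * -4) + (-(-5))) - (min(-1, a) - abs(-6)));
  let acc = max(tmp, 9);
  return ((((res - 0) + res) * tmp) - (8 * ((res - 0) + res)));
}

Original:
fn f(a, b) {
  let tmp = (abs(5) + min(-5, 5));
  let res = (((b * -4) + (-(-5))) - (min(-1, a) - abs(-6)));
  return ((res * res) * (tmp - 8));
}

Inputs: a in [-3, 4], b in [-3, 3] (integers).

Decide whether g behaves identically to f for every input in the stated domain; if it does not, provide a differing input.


Not equivalent: a=-3, b=-3 separates them (-5408 vs -416).
f: tmp := 0 | res := 26 | result -5408
g: val := 5 | tmp := 0 | res := 26 | acc := 9 | result -416
verdict: not equivalent; witness: a=-3, b=-3


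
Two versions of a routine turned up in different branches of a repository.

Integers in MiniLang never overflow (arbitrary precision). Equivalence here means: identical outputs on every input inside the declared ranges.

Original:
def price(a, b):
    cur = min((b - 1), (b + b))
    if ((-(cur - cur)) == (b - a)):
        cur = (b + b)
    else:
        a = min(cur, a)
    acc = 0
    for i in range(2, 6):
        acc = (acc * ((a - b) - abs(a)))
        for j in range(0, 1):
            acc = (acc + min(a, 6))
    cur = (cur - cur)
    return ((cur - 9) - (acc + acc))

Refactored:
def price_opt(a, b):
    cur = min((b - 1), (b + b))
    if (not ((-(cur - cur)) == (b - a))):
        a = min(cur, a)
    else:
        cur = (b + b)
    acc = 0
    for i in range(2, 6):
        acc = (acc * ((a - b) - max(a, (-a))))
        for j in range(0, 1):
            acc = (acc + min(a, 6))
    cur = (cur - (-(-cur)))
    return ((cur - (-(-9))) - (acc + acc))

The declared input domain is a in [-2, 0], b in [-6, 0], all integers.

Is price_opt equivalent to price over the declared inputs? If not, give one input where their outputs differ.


Reading the diff, among the changes: boolean connective usage differs; and min/max/abs usage differs.
Spot check at a=-2, b=-1 — price: cur becomes -2; next ((-(cur - cur)) == (b - a)) evaluates to false; next a becomes -2; next acc becomes 0; next at i=2:; next acc becomes 0; next at j=0:; next acc becomes -2; next at i=3:; next acc becomes 6; next at j=0:; next acc becomes 4; next at i=4:; next acc becomes -12; next at j=0:; next acc becomes -14; next at i=5:; next acc becomes 42; next at j=0:; next acc becomes 40; next cur becomes 0; next final value -89. price_opt: cur becomes -2; next (not ((-(cur - cur)) == (b - a))) evaluates to true; next a becomes -2; next acc becomes 0; next at i=2:; next acc becomes 0; next at j=0:; next acc becomes -2; next at i=3:; next acc becomes 6; next at j=0:; next acc becomes 4; next at i=4:; next acc becomes -12; next at j=0:; next acc becomes -14; next at i=5:; next acc becomes 42; next at j=0:; next acc becomes 40; next cur becomes 0; next final value -89. Both give -89.
Across all 21 domain points the two functions coincide.
verdict: equivalent


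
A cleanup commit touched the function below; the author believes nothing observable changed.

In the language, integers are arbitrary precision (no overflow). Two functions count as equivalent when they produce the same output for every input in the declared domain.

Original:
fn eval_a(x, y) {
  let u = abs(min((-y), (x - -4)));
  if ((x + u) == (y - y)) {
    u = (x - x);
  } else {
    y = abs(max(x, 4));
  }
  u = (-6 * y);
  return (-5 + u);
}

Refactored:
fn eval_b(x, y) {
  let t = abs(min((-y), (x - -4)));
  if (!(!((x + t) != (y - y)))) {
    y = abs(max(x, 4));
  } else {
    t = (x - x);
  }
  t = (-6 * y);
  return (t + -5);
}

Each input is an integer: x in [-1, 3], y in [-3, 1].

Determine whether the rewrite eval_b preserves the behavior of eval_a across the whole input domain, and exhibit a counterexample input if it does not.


Reading the diff, among the changes: boolean connective usage differs, local variable names differ, comparison usage differs.
One worked example (x=2, y=-1) — eval_a: u becomes 1; next ((x + u) == (y - y)) evaluates to false; next y becomes 4; next u becomes -24; next final value -29; eval_b: t becomes 1; next (!(!((x + t) != (y - y)))) evaluates to true; next y becomes 4; next t becomes -24; next final value -29; agreement on -29.
Checked all 25 inputs in the declared domain: the outputs agree on every one.
verdict: equivalent


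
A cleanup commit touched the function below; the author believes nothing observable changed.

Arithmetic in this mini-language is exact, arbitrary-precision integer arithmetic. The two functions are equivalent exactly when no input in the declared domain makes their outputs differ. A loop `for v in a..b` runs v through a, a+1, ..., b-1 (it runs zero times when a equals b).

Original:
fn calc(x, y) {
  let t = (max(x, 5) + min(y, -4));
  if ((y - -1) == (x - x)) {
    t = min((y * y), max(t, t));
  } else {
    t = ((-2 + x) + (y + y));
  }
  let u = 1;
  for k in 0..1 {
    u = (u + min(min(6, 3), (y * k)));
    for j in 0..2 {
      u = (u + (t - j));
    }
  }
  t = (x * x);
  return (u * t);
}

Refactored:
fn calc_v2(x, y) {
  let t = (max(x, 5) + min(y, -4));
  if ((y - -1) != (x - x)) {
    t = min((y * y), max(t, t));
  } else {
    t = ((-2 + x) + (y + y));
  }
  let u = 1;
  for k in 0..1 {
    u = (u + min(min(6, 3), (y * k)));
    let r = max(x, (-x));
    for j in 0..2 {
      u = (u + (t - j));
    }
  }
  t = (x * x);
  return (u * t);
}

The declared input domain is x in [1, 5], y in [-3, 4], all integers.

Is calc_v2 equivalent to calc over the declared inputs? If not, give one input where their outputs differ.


There is a counterexample at x=1, y=-3: -14 on one side, 2 on the other.
calc: t = 1; ((y - -1) == (x - x)) -> false; t = -7; u = 1; [k=0]; u = 1; [j=0]; u = -6; [j=1]; u = -14; t = 1; return -14
calc_v2: t = 1; ((y - -1) != (x - x)) -> true; t = 1; u = 1; [k=0]; u = 1; r = 1; [j=0]; u = 2; [j=1]; u = 2; t = 1; return 2
verdict: not equivalent; witness: x=1, y=-3


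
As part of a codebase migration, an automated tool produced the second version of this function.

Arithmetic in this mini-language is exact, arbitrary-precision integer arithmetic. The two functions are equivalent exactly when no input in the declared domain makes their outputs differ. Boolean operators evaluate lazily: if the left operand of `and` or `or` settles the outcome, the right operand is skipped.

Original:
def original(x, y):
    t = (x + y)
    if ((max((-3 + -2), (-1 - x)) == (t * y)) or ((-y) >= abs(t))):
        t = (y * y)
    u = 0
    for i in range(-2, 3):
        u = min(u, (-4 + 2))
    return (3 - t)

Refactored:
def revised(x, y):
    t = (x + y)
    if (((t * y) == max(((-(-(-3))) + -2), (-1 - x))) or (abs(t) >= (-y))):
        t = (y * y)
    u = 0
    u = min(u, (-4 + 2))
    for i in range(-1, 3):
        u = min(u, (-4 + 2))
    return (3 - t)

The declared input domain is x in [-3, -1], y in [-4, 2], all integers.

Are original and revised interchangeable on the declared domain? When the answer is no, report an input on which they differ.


Run the pair on x=-3, y=-4.
original: t=-7, then ((max((-3 + -2), (-1 - x)) == (t * y)) or ((-y) >= abs(t))) is false, then u=0, then (i=-2), then u=-2, then (i=-1), then u=-2, then (i=0), then u=-2, then (i=1), then u=-2, then (i=2), then u=-2, then returns 10
revised: t=-7, then (((t * y) == max(((-(-(-3))) + -2), (-1 - x))) or (abs(t) >= (-y))) is true, then t=16, then u=0, then u=-2, then (i=-1), then u=-2, then (i=0), then u=-2, then (i=1), then u=-2, then (i=2), then u=-2, then returns -13
10 != -13, so the rewrite changes behavior.
verdict: not equivalent; witness: x=-3, y=-4


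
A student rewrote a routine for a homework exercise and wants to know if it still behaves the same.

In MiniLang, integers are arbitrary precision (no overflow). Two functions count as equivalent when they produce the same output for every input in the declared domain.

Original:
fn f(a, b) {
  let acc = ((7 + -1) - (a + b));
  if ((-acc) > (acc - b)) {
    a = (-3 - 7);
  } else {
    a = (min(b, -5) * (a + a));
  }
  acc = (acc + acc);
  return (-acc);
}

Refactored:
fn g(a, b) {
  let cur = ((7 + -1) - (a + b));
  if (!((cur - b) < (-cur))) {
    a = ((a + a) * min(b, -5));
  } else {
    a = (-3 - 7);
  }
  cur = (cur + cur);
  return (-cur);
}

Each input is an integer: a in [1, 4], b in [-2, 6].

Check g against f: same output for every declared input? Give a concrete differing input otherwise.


Behavior is preserved: although local variable names differ, boolean connective usage differs, comparison usage differs, the outputs never diverge.
Tracing a=4, b=3: f: acc = -1; ((-acc) > (acc - b)) -> true; a = -10; acc = -2; return 2 | g: cur = -1; (!((cur - b) < (-cur))) -> false; a = -10; cur = -2; return 2 — matching result 2.
An exhaustive pass over the 36 declared inputs shows identical outputs.
verdict: equivalent


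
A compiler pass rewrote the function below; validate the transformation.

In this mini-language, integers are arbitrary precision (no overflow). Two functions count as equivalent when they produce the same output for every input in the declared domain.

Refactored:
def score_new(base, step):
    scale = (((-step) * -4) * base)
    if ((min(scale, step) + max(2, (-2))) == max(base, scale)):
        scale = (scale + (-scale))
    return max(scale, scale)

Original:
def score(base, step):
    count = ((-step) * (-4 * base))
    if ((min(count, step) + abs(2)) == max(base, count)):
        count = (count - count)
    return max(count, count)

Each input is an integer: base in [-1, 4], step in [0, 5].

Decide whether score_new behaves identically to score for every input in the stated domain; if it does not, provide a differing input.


Behavior is preserved: although constant usage differs; and local variable names differ; and arithmetic usage differs; and min/max/abs usage differs, the outputs never diverge.
One worked example (base=-1, step=2) — score: count becomes -8; next ((min(count, step) + abs(2)) == max(base, count)) evaluates to false; next final value -8; score_new: scale becomes -8; next ((min(scale, step) + max(2, (-2))) == max(base, scale)) evaluates to false; next final value -8; agreement on -8.
Checked all 36 inputs in the declared domain: the outputs agree on every one.
verdict: equivalent


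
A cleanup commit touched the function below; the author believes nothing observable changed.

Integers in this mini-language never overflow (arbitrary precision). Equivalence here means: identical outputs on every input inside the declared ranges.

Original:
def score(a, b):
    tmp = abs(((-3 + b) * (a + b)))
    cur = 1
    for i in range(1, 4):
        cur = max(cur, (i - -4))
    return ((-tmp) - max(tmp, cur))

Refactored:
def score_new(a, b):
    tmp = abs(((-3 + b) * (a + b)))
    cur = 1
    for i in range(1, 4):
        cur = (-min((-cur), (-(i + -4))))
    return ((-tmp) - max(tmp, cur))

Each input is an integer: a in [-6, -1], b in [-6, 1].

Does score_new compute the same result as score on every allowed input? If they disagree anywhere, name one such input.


Take a=-4, b=1.
score: tmp := 6 | cur := 1 | iter i=1: | cur := 5 | iter i=2: | cur := 6 | iter i=3: | cur := 7 | result -13
score_new: tmp := 6 | cur := 1 | iter i=1: | cur := 1 | iter i=2: | cur := 1 | iter i=3: | cur := 1 | result -12
-13 vs -12 — the two versions disagree here.
verdict: not equivalent; witness: a=-4, b=1


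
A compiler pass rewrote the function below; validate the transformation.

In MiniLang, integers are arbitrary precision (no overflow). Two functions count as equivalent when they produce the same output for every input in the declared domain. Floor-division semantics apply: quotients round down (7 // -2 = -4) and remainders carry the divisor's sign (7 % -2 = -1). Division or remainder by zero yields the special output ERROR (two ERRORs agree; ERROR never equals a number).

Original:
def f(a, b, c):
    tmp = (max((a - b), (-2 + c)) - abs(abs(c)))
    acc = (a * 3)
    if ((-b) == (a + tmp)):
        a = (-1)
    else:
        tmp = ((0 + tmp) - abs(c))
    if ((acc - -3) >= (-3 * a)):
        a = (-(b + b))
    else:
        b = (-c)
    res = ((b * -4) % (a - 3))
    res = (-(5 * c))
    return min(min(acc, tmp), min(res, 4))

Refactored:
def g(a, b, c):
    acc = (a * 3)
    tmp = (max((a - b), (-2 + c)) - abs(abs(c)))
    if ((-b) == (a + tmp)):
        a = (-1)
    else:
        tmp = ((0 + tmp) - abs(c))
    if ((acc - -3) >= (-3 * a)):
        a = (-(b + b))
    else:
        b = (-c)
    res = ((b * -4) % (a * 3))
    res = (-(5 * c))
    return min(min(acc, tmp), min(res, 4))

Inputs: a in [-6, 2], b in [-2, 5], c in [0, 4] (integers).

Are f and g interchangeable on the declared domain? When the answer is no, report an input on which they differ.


There is a counterexample at a=0, b=0, c=0: 0 on one side, ERROR on the other.
f: tmp = 0; acc = 0; ((-b) == (a + tmp)) -> true; a = -1; ((acc - -3) >= (-3 * a)) -> true; a = 0; res = 0; res = 0; return 0
g: acc = 0; tmp = 0; ((-b) == (a + tmp)) -> true; a = -1; ((acc - -3) >= (-3 * a)) -> true; a = 0; division by zero -> ERROR
verdict: not equivalent; witness: a=0, b=0, c=0
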